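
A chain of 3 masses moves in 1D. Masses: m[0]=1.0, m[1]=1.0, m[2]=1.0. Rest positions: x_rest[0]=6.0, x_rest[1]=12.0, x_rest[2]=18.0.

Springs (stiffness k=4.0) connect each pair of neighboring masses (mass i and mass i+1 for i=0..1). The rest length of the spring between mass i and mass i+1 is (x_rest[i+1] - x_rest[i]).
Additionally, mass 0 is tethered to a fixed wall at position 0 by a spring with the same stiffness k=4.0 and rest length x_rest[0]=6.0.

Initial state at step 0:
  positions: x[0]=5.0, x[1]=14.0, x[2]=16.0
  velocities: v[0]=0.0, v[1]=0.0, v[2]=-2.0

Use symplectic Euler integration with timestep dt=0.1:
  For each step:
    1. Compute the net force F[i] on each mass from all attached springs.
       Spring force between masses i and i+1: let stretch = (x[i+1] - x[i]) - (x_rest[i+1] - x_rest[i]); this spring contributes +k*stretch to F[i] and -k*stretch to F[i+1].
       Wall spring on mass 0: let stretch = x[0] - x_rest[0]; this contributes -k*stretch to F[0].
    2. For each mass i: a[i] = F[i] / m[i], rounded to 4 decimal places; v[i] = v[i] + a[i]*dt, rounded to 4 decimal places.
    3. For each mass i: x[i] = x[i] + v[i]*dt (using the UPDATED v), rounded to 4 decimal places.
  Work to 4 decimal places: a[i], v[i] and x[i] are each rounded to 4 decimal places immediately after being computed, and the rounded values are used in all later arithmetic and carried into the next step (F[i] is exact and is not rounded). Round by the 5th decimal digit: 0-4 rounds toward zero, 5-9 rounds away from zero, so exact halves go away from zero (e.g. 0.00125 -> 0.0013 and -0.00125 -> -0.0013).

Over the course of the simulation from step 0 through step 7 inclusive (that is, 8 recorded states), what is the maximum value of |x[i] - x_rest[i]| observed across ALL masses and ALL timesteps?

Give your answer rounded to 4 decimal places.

Answer: 2.5954

Derivation:
Step 0: x=[5.0000 14.0000 16.0000] v=[0.0000 0.0000 -2.0000]
Step 1: x=[5.1600 13.7200 15.9600] v=[1.6000 -2.8000 -0.4000]
Step 2: x=[5.4560 13.1872 16.0704] v=[2.9600 -5.3280 1.1040]
Step 3: x=[5.8430 12.4605 16.3055] v=[3.8701 -7.2672 2.3507]
Step 4: x=[6.2610 11.6229 16.6268] v=[4.1799 -8.3762 3.2127]
Step 5: x=[6.6430 10.7710 16.9879] v=[3.8203 -8.5194 3.6111]
Step 6: x=[6.9244 10.0026 17.3403] v=[2.8143 -7.6838 3.5243]
Step 7: x=[7.0520 9.4046 17.6392] v=[1.2758 -5.9800 2.9892]
Max displacement = 2.5954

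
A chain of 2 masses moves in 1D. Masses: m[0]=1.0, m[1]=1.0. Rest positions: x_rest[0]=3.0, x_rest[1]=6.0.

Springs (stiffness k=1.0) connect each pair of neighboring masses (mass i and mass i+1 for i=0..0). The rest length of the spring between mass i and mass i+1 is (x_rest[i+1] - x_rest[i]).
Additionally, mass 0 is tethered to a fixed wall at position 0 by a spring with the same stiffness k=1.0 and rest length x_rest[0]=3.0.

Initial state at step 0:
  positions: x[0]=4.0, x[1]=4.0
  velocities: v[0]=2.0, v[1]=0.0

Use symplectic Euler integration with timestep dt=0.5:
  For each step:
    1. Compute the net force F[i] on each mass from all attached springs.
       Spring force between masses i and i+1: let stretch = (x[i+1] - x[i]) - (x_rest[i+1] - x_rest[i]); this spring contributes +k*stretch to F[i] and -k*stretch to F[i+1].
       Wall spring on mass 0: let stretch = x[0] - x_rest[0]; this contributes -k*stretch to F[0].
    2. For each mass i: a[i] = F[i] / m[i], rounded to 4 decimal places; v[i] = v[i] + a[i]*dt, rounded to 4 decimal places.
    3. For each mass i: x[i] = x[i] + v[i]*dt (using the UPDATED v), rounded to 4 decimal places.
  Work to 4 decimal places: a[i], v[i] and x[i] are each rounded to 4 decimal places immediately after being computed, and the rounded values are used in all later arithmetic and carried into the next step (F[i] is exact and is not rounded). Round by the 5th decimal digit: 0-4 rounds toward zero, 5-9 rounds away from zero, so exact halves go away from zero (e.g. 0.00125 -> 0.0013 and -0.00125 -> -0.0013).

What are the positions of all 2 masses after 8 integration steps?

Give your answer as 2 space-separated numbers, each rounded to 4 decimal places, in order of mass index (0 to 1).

Answer: 5.7023 6.7948

Derivation:
Step 0: x=[4.0000 4.0000] v=[2.0000 0.0000]
Step 1: x=[4.0000 4.7500] v=[0.0000 1.5000]
Step 2: x=[3.1875 6.0625] v=[-1.6250 2.6250]
Step 3: x=[2.2969 7.4063] v=[-1.7813 2.6875]
Step 4: x=[2.1094 8.2227] v=[-0.3751 1.6328]
Step 5: x=[2.9229 8.2608] v=[1.6269 0.0762]
Step 6: x=[4.3401 7.7144] v=[2.8344 -1.0928]
Step 7: x=[5.5159 7.0744] v=[2.3515 -1.2800]
Step 8: x=[5.7023 6.7948] v=[0.3728 -0.5593]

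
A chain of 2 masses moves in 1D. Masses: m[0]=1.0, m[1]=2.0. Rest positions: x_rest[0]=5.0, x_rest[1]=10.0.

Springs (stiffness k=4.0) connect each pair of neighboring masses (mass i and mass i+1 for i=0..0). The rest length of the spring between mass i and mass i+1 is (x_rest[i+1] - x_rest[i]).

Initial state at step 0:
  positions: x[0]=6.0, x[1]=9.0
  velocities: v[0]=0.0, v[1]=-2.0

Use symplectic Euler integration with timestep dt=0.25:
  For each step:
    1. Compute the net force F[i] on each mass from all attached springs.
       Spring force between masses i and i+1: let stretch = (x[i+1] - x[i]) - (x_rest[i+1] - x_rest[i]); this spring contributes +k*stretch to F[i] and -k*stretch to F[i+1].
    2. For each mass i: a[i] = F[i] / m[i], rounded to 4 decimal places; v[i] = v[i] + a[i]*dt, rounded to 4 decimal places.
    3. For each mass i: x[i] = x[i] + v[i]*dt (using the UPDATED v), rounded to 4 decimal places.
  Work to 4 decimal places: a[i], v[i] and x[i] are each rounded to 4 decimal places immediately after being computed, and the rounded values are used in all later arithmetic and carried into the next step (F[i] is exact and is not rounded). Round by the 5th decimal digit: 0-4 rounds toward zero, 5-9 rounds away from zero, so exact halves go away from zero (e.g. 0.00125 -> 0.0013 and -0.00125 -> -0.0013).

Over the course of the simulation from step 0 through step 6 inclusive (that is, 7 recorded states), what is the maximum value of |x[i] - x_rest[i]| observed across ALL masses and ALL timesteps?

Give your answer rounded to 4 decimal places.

Step 0: x=[6.0000 9.0000] v=[0.0000 -2.0000]
Step 1: x=[5.5000 8.7500] v=[-2.0000 -1.0000]
Step 2: x=[4.5625 8.7188] v=[-3.7500 -0.1250]
Step 3: x=[3.4141 8.7930] v=[-4.5937 0.2969]
Step 4: x=[2.3604 8.8199] v=[-4.2148 0.1075]
Step 5: x=[1.6716 8.6643] v=[-2.7553 -0.6223]
Step 6: x=[1.4810 8.2596] v=[-0.7626 -1.6187]
Max displacement = 3.5190

Answer: 3.5190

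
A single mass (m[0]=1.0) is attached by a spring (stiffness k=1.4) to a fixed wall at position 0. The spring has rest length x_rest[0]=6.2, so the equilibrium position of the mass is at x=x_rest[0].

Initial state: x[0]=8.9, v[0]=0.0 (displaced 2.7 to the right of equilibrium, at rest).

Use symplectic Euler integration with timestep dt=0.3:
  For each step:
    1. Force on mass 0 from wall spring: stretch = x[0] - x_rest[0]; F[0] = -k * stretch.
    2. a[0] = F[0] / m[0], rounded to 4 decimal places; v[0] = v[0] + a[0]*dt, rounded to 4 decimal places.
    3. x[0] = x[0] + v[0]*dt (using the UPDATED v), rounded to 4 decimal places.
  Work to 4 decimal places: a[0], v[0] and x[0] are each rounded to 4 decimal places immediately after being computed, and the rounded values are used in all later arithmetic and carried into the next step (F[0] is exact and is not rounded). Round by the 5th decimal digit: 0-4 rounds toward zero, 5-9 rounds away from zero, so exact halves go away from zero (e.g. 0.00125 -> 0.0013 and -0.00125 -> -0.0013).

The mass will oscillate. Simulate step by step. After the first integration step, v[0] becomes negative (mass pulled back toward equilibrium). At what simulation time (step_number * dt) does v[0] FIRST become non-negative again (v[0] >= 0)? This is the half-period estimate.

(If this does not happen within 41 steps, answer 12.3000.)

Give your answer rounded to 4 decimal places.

Step 0: x=[8.9000] v=[0.0000]
Step 1: x=[8.5598] v=[-1.1340]
Step 2: x=[7.9223] v=[-2.1251]
Step 3: x=[7.0678] v=[-2.8485]
Step 4: x=[6.1039] v=[-3.2130]
Step 5: x=[5.1521] v=[-3.1727]
Step 6: x=[4.3323] v=[-2.7326]
Step 7: x=[3.7478] v=[-1.9482]
Step 8: x=[3.4723] v=[-0.9183]
Step 9: x=[3.5405] v=[0.2273]
First v>=0 after going negative at step 9, time=2.7000

Answer: 2.7000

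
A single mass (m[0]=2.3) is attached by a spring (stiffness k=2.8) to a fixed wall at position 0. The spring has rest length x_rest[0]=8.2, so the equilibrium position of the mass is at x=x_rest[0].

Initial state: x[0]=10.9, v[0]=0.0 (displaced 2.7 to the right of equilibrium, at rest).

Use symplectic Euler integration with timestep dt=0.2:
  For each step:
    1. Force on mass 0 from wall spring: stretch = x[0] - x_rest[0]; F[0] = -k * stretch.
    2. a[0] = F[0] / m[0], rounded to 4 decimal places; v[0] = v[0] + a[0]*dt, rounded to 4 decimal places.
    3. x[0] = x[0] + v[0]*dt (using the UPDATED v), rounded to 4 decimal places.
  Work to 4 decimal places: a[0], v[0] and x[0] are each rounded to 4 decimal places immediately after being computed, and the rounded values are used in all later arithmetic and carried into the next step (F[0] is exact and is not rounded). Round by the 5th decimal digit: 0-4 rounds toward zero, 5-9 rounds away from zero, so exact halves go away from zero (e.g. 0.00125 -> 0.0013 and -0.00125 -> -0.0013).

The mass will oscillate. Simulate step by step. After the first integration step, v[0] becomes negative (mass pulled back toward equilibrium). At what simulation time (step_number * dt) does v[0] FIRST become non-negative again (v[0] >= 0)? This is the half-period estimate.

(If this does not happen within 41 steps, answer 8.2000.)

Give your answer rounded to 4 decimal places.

Step 0: x=[10.9000] v=[0.0000]
Step 1: x=[10.7685] v=[-0.6574]
Step 2: x=[10.5119] v=[-1.2828]
Step 3: x=[10.1428] v=[-1.8457]
Step 4: x=[9.6791] v=[-2.3187]
Step 5: x=[9.1433] v=[-2.6788]
Step 6: x=[8.5616] v=[-2.9085]
Step 7: x=[7.9623] v=[-2.9965]
Step 8: x=[7.3746] v=[-2.9386]
Step 9: x=[6.8271] v=[-2.7376]
Step 10: x=[6.3464] v=[-2.4033]
Step 11: x=[5.9560] v=[-1.9520]
Step 12: x=[5.6749] v=[-1.4056]
Step 13: x=[5.5167] v=[-0.7908]
Step 14: x=[5.4892] v=[-0.1375]
Step 15: x=[5.5937] v=[0.5225]
First v>=0 after going negative at step 15, time=3.0000

Answer: 3.0000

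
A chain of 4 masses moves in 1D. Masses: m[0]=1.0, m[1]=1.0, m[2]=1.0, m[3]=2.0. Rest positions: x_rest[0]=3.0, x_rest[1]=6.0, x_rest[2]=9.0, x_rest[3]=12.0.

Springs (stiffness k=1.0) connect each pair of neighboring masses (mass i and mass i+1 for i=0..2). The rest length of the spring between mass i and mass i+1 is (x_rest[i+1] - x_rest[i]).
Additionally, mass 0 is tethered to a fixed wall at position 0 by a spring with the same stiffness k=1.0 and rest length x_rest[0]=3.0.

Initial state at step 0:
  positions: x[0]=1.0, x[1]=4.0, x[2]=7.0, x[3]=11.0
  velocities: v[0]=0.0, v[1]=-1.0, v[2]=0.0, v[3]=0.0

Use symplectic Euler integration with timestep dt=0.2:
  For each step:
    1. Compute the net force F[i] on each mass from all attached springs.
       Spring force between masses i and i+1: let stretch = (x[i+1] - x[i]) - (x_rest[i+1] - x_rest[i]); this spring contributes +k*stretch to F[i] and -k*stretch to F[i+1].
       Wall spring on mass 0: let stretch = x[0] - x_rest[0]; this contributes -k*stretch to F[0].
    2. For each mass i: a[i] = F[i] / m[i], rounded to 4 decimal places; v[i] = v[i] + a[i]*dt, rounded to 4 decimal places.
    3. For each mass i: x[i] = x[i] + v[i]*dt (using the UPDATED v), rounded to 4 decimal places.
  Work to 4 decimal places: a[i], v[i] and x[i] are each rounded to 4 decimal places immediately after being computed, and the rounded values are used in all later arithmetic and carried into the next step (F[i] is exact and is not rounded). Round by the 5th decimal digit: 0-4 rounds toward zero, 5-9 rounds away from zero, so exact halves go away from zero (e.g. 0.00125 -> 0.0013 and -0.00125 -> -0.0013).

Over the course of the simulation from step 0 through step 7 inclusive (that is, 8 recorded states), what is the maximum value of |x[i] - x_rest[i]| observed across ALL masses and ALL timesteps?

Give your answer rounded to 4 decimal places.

Step 0: x=[1.0000 4.0000 7.0000 11.0000] v=[0.0000 -1.0000 0.0000 0.0000]
Step 1: x=[1.0800 3.8000 7.0400 10.9800] v=[0.4000 -1.0000 0.2000 -0.1000]
Step 2: x=[1.2256 3.6208 7.1080 10.9412] v=[0.7280 -0.8960 0.3400 -0.1940]
Step 3: x=[1.4180 3.4853 7.1898 10.8857] v=[0.9619 -0.6776 0.4092 -0.2773]
Step 4: x=[1.6364 3.4153 7.2713 10.8163] v=[1.0918 -0.3502 0.4075 -0.3469]
Step 5: x=[1.8605 3.4283 7.3404 10.7360] v=[1.1203 0.0652 0.3453 -0.4014]
Step 6: x=[2.0729 3.5351 7.3888 10.6478] v=[1.0618 0.5341 0.2420 -0.4410]
Step 7: x=[2.2608 3.7376 7.4134 10.5544] v=[0.9397 1.0124 0.1231 -0.4669]
Max displacement = 2.5847

Answer: 2.5847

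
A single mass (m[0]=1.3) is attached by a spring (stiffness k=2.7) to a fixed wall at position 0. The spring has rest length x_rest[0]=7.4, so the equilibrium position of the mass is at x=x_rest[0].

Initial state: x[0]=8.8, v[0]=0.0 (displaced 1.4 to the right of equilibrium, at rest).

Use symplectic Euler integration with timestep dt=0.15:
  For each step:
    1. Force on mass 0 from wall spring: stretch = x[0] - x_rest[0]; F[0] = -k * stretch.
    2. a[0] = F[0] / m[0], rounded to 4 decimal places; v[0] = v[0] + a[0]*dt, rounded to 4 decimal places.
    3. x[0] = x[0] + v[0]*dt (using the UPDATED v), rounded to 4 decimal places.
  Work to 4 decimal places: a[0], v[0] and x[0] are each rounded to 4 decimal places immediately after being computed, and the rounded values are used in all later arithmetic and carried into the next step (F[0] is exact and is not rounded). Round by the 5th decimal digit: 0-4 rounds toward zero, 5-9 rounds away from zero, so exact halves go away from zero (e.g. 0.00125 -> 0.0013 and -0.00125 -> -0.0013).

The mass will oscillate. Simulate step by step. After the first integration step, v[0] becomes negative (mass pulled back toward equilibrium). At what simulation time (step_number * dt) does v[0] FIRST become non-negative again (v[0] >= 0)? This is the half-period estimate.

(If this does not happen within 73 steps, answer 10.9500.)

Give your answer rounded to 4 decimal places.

Step 0: x=[8.8000] v=[0.0000]
Step 1: x=[8.7346] v=[-0.4362]
Step 2: x=[8.6068] v=[-0.8520]
Step 3: x=[8.4226] v=[-1.2280]
Step 4: x=[8.1906] v=[-1.5466]
Step 5: x=[7.9217] v=[-1.7929]
Step 6: x=[7.6284] v=[-1.9554]
Step 7: x=[7.3244] v=[-2.0266]
Step 8: x=[7.0239] v=[-2.0031]
Step 9: x=[6.7410] v=[-1.8859]
Step 10: x=[6.4889] v=[-1.6806]
Step 11: x=[6.2794] v=[-1.3968]
Step 12: x=[6.1222] v=[-1.0477]
Step 13: x=[6.0248] v=[-0.6496]
Step 14: x=[5.9916] v=[-0.2212]
Step 15: x=[6.0242] v=[0.2176]
First v>=0 after going negative at step 15, time=2.2500

Answer: 2.2500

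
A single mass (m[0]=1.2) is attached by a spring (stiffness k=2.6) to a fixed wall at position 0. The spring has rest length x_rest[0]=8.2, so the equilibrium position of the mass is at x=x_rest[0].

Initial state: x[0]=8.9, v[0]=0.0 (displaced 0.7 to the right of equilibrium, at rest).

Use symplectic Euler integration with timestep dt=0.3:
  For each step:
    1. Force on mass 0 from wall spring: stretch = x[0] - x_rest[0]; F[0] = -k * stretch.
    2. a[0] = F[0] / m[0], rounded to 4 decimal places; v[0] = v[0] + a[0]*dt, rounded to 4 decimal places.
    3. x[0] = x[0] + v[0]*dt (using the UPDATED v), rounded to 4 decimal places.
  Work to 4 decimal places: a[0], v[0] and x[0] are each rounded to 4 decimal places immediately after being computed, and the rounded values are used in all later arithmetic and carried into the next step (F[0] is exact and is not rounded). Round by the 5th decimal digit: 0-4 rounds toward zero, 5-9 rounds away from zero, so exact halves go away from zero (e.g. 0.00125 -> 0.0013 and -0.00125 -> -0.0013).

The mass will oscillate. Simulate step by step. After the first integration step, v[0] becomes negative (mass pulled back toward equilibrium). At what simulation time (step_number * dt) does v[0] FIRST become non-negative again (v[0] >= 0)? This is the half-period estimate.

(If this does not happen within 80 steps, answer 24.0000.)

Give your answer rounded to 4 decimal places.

Answer: 2.4000

Derivation:
Step 0: x=[8.9000] v=[0.0000]
Step 1: x=[8.7635] v=[-0.4550]
Step 2: x=[8.5171] v=[-0.8213]
Step 3: x=[8.2089] v=[-1.0274]
Step 4: x=[7.8989] v=[-1.0332]
Step 5: x=[7.6477] v=[-0.8375]
Step 6: x=[7.5042] v=[-0.4785]
Step 7: x=[7.4963] v=[-0.0262]
Step 8: x=[7.6257] v=[0.4312]
First v>=0 after going negative at step 8, time=2.4000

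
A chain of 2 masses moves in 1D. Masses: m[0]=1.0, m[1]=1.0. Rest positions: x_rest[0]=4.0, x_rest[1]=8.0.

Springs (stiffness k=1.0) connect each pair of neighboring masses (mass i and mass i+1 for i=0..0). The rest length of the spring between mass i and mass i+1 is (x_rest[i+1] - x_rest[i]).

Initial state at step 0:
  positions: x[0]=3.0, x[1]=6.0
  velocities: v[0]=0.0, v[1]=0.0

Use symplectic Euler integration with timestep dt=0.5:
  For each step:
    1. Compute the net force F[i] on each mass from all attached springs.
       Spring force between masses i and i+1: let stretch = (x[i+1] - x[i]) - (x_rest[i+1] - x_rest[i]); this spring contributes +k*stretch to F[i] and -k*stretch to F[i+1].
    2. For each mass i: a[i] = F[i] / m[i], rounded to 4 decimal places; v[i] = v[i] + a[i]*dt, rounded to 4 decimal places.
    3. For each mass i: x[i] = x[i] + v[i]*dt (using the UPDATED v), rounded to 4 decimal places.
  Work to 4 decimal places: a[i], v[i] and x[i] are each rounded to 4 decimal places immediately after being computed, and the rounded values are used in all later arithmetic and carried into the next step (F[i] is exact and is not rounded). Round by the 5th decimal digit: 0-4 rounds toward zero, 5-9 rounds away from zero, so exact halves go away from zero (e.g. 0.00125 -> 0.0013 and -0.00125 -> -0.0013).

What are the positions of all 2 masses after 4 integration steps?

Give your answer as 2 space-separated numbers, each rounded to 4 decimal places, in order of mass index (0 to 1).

Step 0: x=[3.0000 6.0000] v=[0.0000 0.0000]
Step 1: x=[2.7500 6.2500] v=[-0.5000 0.5000]
Step 2: x=[2.3750 6.6250] v=[-0.7500 0.7500]
Step 3: x=[2.0625 6.9375] v=[-0.6250 0.6250]
Step 4: x=[1.9688 7.0313] v=[-0.1875 0.1875]

Answer: 1.9688 7.0313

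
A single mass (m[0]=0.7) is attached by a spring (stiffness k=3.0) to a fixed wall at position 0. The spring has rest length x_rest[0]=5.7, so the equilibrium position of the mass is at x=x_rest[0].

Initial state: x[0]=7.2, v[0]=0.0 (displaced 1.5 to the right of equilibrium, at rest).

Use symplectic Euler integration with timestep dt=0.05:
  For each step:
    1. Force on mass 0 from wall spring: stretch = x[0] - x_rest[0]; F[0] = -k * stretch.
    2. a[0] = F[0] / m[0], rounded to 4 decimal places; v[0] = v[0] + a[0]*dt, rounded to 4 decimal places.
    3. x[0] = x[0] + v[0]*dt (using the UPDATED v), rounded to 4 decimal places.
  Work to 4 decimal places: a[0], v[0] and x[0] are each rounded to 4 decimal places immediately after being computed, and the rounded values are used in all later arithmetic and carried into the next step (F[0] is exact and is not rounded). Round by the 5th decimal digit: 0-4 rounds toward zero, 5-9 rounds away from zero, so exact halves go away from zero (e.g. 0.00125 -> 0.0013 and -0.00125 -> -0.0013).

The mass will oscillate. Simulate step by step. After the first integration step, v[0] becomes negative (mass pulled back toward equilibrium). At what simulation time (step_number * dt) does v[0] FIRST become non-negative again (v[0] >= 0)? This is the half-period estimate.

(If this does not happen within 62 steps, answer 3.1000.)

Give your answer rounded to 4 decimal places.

Step 0: x=[7.2000] v=[0.0000]
Step 1: x=[7.1839] v=[-0.3214]
Step 2: x=[7.1519] v=[-0.6394]
Step 3: x=[7.1044] v=[-0.9505]
Step 4: x=[7.0418] v=[-1.2514]
Step 5: x=[6.9649] v=[-1.5389]
Step 6: x=[6.8744] v=[-1.8100]
Step 7: x=[6.7713] v=[-2.0617]
Step 8: x=[6.6567] v=[-2.2913]
Step 9: x=[6.5319] v=[-2.4963]
Step 10: x=[6.3982] v=[-2.6746]
Step 11: x=[6.2570] v=[-2.8242]
Step 12: x=[6.1098] v=[-2.9436]
Step 13: x=[5.9582] v=[-3.0314]
Step 14: x=[5.8039] v=[-3.0867]
Step 15: x=[5.6485] v=[-3.1090]
Step 16: x=[5.4936] v=[-3.0980]
Step 17: x=[5.3409] v=[-3.0538]
Step 18: x=[5.1921] v=[-2.9769]
Step 19: x=[5.0487] v=[-2.8681]
Step 20: x=[4.9123] v=[-2.7285]
Step 21: x=[4.7843] v=[-2.5597]
Step 22: x=[4.6661] v=[-2.3635]
Step 23: x=[4.5590] v=[-2.1420]
Step 24: x=[4.4641] v=[-1.8975]
Step 25: x=[4.3825] v=[-1.6327]
Step 26: x=[4.3150] v=[-1.3504]
Step 27: x=[4.2623] v=[-1.0536]
Step 28: x=[4.2250] v=[-0.7455]
Step 29: x=[4.2035] v=[-0.4294]
Step 30: x=[4.1981] v=[-0.1087]
Step 31: x=[4.2088] v=[0.2131]
First v>=0 after going negative at step 31, time=1.5500

Answer: 1.5500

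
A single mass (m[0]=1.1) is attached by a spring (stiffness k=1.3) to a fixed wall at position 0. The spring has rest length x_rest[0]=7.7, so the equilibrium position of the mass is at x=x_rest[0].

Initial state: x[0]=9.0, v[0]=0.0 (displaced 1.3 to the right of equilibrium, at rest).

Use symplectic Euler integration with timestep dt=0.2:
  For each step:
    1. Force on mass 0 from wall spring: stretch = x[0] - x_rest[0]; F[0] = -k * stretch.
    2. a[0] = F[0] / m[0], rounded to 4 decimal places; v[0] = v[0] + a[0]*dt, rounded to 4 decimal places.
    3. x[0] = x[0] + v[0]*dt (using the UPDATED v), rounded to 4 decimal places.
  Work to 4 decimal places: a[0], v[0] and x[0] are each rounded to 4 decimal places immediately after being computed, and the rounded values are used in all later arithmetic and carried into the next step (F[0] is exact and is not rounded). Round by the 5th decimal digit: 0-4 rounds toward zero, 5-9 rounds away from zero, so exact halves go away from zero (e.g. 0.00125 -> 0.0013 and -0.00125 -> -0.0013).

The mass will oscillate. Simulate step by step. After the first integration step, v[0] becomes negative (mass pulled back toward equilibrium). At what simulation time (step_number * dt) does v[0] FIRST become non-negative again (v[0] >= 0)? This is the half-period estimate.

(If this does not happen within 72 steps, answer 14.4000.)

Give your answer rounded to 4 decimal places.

Answer: 3.0000

Derivation:
Step 0: x=[9.0000] v=[0.0000]
Step 1: x=[8.9385] v=[-0.3073]
Step 2: x=[8.8185] v=[-0.6000]
Step 3: x=[8.6456] v=[-0.8644]
Step 4: x=[8.4280] v=[-1.0879]
Step 5: x=[8.1760] v=[-1.2600]
Step 6: x=[7.9015] v=[-1.3725]
Step 7: x=[7.6175] v=[-1.4201]
Step 8: x=[7.3374] v=[-1.4006]
Step 9: x=[7.0744] v=[-1.3149]
Step 10: x=[6.8410] v=[-1.1670]
Step 11: x=[6.6482] v=[-0.9640]
Step 12: x=[6.5051] v=[-0.7154]
Step 13: x=[6.4185] v=[-0.4330]
Step 14: x=[6.3925] v=[-0.1301]
Step 15: x=[6.4283] v=[0.1789]
First v>=0 after going negative at step 15, time=3.0000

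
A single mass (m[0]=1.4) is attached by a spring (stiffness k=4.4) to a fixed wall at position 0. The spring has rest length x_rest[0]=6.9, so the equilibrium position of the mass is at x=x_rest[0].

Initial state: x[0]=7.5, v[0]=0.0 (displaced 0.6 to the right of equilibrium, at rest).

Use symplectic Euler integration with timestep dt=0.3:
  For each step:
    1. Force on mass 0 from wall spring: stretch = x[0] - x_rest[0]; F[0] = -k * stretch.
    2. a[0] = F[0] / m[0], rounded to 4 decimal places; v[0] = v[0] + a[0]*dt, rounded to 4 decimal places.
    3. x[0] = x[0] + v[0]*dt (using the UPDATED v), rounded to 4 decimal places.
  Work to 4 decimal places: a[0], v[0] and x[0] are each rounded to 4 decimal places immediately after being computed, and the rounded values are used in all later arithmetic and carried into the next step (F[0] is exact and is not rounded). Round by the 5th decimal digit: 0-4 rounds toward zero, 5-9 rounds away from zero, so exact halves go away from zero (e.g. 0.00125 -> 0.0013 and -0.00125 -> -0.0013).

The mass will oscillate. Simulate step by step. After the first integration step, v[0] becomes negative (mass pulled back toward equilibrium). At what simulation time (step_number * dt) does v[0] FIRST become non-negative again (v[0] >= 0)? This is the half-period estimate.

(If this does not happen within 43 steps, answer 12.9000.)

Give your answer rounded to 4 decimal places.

Answer: 1.8000

Derivation:
Step 0: x=[7.5000] v=[0.0000]
Step 1: x=[7.3303] v=[-0.5657]
Step 2: x=[7.0389] v=[-0.9714]
Step 3: x=[6.7082] v=[-1.1024]
Step 4: x=[6.4317] v=[-0.9216]
Step 5: x=[6.2877] v=[-0.4801]
Step 6: x=[6.3169] v=[0.0972]
First v>=0 after going negative at step 6, time=1.8000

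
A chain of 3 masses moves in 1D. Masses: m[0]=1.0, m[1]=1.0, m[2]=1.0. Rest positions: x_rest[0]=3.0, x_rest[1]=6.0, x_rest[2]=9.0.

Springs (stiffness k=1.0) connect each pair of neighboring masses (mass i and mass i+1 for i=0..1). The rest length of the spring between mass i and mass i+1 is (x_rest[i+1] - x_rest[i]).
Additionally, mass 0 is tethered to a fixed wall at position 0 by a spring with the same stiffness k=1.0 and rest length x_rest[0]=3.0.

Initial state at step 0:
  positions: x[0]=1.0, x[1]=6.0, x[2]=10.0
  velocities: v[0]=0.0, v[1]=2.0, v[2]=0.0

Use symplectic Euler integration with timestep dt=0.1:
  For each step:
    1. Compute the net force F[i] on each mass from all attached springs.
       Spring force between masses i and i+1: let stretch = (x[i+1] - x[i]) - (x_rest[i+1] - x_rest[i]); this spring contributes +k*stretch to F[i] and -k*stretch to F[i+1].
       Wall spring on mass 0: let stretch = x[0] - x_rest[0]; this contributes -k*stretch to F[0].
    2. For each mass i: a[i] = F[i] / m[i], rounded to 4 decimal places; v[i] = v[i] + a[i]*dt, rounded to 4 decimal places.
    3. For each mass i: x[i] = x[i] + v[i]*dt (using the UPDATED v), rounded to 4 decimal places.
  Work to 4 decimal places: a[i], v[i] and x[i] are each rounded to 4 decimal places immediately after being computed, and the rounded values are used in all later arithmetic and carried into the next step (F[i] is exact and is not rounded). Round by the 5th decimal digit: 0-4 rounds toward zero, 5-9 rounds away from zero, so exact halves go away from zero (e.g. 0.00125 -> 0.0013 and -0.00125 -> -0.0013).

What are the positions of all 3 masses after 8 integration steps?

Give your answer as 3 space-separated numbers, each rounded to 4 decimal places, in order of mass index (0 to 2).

Step 0: x=[1.0000 6.0000 10.0000] v=[0.0000 2.0000 0.0000]
Step 1: x=[1.0400 6.1900 9.9900] v=[0.4000 1.9000 -0.1000]
Step 2: x=[1.1211 6.3665 9.9720] v=[0.8110 1.7650 -0.1800]
Step 3: x=[1.2434 6.5266 9.9479] v=[1.2234 1.6010 -0.2406]
Step 4: x=[1.4061 6.6681 9.9196] v=[1.6274 1.4148 -0.2827]
Step 5: x=[1.6074 6.7895 9.8888] v=[2.0130 1.2138 -0.3079]
Step 6: x=[1.8445 6.8901 9.8570] v=[2.3705 1.0055 -0.3178]
Step 7: x=[2.1136 6.9699 9.8256] v=[2.6906 0.7976 -0.3145]
Step 8: x=[2.4101 7.0297 9.7956] v=[2.9649 0.5975 -0.3001]

Answer: 2.4101 7.0297 9.7956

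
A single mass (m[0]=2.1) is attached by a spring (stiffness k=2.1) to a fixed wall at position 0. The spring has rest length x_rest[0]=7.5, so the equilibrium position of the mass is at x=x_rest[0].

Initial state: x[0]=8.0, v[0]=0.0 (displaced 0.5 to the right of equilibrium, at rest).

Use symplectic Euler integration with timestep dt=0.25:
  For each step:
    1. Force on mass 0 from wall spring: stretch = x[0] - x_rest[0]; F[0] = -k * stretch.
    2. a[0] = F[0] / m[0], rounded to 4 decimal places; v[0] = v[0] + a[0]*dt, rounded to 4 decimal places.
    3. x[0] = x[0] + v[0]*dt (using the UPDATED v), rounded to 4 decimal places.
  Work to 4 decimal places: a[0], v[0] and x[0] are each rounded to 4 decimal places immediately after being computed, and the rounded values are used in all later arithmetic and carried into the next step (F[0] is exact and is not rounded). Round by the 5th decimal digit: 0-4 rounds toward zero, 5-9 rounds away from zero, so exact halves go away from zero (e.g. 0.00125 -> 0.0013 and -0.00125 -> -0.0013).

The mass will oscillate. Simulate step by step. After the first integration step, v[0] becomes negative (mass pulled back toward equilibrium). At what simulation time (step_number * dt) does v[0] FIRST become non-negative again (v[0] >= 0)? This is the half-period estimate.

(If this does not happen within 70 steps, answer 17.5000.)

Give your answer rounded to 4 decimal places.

Step 0: x=[8.0000] v=[0.0000]
Step 1: x=[7.9688] v=[-0.1250]
Step 2: x=[7.9083] v=[-0.2422]
Step 3: x=[7.8222] v=[-0.3443]
Step 4: x=[7.7160] v=[-0.4249]
Step 5: x=[7.5963] v=[-0.4789]
Step 6: x=[7.4706] v=[-0.5030]
Step 7: x=[7.3467] v=[-0.4957]
Step 8: x=[7.2324] v=[-0.4574]
Step 9: x=[7.1348] v=[-0.3905]
Step 10: x=[7.0600] v=[-0.2992]
Step 11: x=[7.0127] v=[-0.1892]
Step 12: x=[6.9959] v=[-0.0674]
Step 13: x=[7.0106] v=[0.0586]
First v>=0 after going negative at step 13, time=3.2500

Answer: 3.2500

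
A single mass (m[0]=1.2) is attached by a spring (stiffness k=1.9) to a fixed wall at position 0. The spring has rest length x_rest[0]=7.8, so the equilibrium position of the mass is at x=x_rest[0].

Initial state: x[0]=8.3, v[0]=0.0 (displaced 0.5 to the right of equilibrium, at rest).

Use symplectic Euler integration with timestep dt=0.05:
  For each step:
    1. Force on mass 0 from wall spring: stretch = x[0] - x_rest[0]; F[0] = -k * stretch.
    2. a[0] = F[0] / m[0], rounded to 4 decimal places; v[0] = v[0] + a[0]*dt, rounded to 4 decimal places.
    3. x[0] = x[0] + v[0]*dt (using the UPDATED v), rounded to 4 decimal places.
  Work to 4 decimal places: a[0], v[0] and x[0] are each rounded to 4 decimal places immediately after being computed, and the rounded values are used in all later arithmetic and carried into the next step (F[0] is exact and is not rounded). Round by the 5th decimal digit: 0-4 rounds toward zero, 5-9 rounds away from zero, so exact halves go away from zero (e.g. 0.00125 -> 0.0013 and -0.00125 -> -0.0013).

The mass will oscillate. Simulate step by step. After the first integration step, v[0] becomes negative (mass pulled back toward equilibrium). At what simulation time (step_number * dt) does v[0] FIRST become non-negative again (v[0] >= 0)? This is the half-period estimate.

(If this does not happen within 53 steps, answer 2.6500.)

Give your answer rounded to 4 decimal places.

Step 0: x=[8.3000] v=[0.0000]
Step 1: x=[8.2980] v=[-0.0396]
Step 2: x=[8.2941] v=[-0.0790]
Step 3: x=[8.2882] v=[-0.1181]
Step 4: x=[8.2804] v=[-0.1568]
Step 5: x=[8.2707] v=[-0.1948]
Step 6: x=[8.2591] v=[-0.2321]
Step 7: x=[8.2457] v=[-0.2684]
Step 8: x=[8.2305] v=[-0.3037]
Step 9: x=[8.2136] v=[-0.3378]
Step 10: x=[8.1951] v=[-0.3705]
Step 11: x=[8.1750] v=[-0.4018]
Step 12: x=[8.1534] v=[-0.4315]
Step 13: x=[8.1304] v=[-0.4595]
Step 14: x=[8.1061] v=[-0.4857]
Step 15: x=[8.0806] v=[-0.5099]
Step 16: x=[8.0540] v=[-0.5321]
Step 17: x=[8.0264] v=[-0.5522]
Step 18: x=[7.9979] v=[-0.5701]
Step 19: x=[7.9686] v=[-0.5858]
Step 20: x=[7.9386] v=[-0.5992]
Step 21: x=[7.9081] v=[-0.6102]
Step 22: x=[7.8772] v=[-0.6188]
Step 23: x=[7.8460] v=[-0.6249]
Step 24: x=[7.8146] v=[-0.6285]
Step 25: x=[7.7831] v=[-0.6297]
Step 26: x=[7.7517] v=[-0.6284]
Step 27: x=[7.7205] v=[-0.6246]
Step 28: x=[7.6896] v=[-0.6183]
Step 29: x=[7.6591] v=[-0.6096]
Step 30: x=[7.6292] v=[-0.5984]
Step 31: x=[7.6000] v=[-0.5849]
Step 32: x=[7.5715] v=[-0.5691]
Step 33: x=[7.5440] v=[-0.5510]
Step 34: x=[7.5175] v=[-0.5307]
Step 35: x=[7.4921] v=[-0.5083]
Step 36: x=[7.4679] v=[-0.4839]
Step 37: x=[7.4450] v=[-0.4576]
Step 38: x=[7.4235] v=[-0.4295]
Step 39: x=[7.4035] v=[-0.3997]
Step 40: x=[7.3851] v=[-0.3683]
Step 41: x=[7.3683] v=[-0.3355]
Step 42: x=[7.3532] v=[-0.3013]
Step 43: x=[7.3399] v=[-0.2659]
Step 44: x=[7.3284] v=[-0.2295]
Step 45: x=[7.3188] v=[-0.1922]
Step 46: x=[7.3111] v=[-0.1541]
Step 47: x=[7.3053] v=[-0.1154]
Step 48: x=[7.3015] v=[-0.0762]
Step 49: x=[7.2997] v=[-0.0367]
Step 50: x=[7.2998] v=[0.0029]
First v>=0 after going negative at step 50, time=2.5000

Answer: 2.5000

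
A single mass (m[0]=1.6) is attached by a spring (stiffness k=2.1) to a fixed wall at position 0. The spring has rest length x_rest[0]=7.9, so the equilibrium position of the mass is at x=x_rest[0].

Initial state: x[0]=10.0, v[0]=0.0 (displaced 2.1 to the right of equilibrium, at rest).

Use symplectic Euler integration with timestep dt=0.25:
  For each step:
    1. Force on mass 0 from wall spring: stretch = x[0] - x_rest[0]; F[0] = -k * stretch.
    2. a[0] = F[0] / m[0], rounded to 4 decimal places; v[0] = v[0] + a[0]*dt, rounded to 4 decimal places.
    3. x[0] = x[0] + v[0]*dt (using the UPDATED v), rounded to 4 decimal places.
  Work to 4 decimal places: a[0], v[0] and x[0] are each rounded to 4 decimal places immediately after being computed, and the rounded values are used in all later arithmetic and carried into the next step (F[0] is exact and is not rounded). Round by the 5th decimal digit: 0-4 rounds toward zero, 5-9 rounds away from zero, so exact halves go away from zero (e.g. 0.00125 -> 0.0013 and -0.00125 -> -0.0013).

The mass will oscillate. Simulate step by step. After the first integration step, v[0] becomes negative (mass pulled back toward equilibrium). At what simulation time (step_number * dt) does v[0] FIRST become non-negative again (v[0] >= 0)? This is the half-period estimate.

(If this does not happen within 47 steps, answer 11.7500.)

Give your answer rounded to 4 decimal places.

Step 0: x=[10.0000] v=[0.0000]
Step 1: x=[9.8277] v=[-0.6891]
Step 2: x=[9.4973] v=[-1.3216]
Step 3: x=[9.0359] v=[-1.8457]
Step 4: x=[8.4813] v=[-2.2184]
Step 5: x=[7.8790] v=[-2.4092]
Step 6: x=[7.2784] v=[-2.4023]
Step 7: x=[6.7288] v=[-2.1983]
Step 8: x=[6.2753] v=[-1.8140]
Step 9: x=[5.9551] v=[-1.2809]
Step 10: x=[5.7944] v=[-0.6427]
Step 11: x=[5.8065] v=[0.0482]
First v>=0 after going negative at step 11, time=2.7500

Answer: 2.7500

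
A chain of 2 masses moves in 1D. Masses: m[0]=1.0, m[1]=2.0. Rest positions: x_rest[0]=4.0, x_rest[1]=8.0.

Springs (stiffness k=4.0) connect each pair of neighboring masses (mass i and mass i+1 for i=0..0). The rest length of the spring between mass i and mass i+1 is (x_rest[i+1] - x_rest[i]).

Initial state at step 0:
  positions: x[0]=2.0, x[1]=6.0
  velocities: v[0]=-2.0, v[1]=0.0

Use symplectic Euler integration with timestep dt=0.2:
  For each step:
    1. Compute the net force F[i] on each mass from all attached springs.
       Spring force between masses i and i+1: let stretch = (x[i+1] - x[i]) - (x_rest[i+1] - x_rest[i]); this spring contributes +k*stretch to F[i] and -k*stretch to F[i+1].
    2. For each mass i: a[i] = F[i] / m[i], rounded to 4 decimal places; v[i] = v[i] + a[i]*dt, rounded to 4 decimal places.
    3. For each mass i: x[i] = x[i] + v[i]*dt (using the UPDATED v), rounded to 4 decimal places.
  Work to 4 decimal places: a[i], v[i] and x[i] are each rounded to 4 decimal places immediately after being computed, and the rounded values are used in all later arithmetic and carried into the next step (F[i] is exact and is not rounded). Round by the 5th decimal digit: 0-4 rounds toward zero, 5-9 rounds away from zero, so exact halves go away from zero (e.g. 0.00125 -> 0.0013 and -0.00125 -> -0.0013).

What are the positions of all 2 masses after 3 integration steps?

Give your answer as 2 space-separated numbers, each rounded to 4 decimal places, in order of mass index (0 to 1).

Step 0: x=[2.0000 6.0000] v=[-2.0000 0.0000]
Step 1: x=[1.6000 6.0000] v=[-2.0000 0.0000]
Step 2: x=[1.2640 5.9680] v=[-1.6800 -0.1600]
Step 3: x=[1.0406 5.8797] v=[-1.1168 -0.4416]

Answer: 1.0406 5.8797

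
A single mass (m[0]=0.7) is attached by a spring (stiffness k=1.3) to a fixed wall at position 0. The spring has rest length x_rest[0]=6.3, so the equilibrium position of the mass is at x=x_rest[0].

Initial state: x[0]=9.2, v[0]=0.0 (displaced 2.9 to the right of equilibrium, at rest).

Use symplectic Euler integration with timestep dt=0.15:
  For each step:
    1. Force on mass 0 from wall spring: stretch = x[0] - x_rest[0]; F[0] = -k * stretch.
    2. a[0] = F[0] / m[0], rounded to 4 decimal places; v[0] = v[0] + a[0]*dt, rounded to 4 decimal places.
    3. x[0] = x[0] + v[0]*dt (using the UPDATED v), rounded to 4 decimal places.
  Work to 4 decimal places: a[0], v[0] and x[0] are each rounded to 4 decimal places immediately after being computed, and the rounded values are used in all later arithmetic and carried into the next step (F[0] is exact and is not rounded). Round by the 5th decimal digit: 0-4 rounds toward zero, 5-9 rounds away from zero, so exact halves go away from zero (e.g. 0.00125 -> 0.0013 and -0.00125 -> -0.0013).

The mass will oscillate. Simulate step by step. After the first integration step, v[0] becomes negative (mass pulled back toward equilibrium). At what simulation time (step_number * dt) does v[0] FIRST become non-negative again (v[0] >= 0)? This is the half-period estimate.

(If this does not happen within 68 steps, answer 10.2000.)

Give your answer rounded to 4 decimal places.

Step 0: x=[9.2000] v=[0.0000]
Step 1: x=[9.0788] v=[-0.8079]
Step 2: x=[8.8415] v=[-1.5820]
Step 3: x=[8.4980] v=[-2.2900]
Step 4: x=[8.0627] v=[-2.9023]
Step 5: x=[7.5537] v=[-3.3933]
Step 6: x=[6.9923] v=[-3.7425]
Step 7: x=[6.4020] v=[-3.9354]
Step 8: x=[5.8074] v=[-3.9638]
Step 9: x=[5.2334] v=[-3.8266]
Step 10: x=[4.7040] v=[-3.5295]
Step 11: x=[4.2413] v=[-3.0849]
Step 12: x=[3.8646] v=[-2.5114]
Step 13: x=[3.5897] v=[-1.8330]
Step 14: x=[3.4280] v=[-1.0780]
Step 15: x=[3.3863] v=[-0.2779]
Step 16: x=[3.4664] v=[0.5338]
First v>=0 after going negative at step 16, time=2.4000

Answer: 2.4000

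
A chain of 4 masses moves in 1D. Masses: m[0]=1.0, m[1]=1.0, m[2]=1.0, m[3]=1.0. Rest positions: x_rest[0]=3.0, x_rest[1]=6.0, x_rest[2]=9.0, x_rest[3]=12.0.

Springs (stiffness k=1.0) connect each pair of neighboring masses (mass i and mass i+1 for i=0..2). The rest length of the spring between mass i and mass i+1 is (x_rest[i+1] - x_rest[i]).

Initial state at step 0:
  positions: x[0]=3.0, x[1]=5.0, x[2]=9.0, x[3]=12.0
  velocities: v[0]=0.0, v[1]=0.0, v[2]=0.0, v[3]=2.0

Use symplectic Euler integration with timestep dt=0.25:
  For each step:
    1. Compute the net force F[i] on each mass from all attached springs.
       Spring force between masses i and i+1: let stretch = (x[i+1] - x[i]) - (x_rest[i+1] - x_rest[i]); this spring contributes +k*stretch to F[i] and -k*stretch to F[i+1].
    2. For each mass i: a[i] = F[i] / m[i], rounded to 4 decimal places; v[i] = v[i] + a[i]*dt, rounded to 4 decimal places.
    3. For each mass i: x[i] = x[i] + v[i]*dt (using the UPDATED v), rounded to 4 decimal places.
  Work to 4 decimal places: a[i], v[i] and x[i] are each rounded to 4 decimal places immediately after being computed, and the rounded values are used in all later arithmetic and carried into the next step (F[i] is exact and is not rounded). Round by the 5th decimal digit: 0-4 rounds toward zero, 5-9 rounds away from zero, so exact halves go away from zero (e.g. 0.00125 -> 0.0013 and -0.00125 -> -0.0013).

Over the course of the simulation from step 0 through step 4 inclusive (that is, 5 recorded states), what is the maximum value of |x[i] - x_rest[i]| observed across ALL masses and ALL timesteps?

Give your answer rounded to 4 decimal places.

Answer: 1.6601

Derivation:
Step 0: x=[3.0000 5.0000 9.0000 12.0000] v=[0.0000 0.0000 0.0000 2.0000]
Step 1: x=[2.9375 5.1250 8.9375 12.5000] v=[-0.2500 0.5000 -0.2500 2.0000]
Step 2: x=[2.8242 5.3516 8.8594 12.9649] v=[-0.4531 0.9063 -0.3125 1.8594]
Step 3: x=[2.6814 5.6395 8.8186 13.3607] v=[-0.5713 1.1514 -0.1631 1.5830]
Step 4: x=[2.5360 5.9412 8.8630 13.6601] v=[-0.5818 1.2067 0.1777 1.1975]
Max displacement = 1.6601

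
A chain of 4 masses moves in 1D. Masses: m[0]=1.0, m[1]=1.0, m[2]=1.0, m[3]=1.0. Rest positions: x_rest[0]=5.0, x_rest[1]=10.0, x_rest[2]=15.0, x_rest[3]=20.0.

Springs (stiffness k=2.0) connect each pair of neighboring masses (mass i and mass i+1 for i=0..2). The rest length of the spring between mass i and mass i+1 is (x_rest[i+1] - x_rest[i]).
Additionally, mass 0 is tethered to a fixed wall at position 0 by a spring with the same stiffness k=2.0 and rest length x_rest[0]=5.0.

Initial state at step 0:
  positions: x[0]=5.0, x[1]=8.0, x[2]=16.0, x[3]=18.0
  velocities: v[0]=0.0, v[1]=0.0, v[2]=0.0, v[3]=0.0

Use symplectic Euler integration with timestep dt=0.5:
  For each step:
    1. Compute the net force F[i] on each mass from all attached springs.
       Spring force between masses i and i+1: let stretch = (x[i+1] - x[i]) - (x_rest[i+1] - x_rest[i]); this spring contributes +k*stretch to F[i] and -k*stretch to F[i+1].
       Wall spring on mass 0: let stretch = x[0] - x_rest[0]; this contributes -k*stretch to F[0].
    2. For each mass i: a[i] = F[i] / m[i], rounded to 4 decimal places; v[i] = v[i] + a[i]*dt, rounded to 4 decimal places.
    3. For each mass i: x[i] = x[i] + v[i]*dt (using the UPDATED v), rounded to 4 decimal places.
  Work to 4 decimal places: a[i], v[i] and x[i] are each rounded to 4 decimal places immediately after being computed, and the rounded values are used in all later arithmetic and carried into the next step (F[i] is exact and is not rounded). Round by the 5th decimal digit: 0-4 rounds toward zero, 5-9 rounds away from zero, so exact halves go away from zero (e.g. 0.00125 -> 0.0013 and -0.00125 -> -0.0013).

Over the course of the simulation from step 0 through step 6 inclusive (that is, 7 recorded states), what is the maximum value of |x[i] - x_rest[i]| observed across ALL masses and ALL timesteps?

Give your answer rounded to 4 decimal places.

Step 0: x=[5.0000 8.0000 16.0000 18.0000] v=[0.0000 0.0000 0.0000 0.0000]
Step 1: x=[4.0000 10.5000 13.0000 19.5000] v=[-2.0000 5.0000 -6.0000 3.0000]
Step 2: x=[4.2500 11.0000 12.0000 20.2500] v=[0.5000 1.0000 -2.0000 1.5000]
Step 3: x=[5.7500 8.6250 14.6250 19.3750] v=[3.0000 -4.7500 5.2500 -1.7500]
Step 4: x=[5.8125 7.8125 16.6250 18.6250] v=[0.1250 -1.6250 4.0000 -1.5000]
Step 5: x=[3.9688 10.4063 15.2188 19.3750] v=[-3.6875 5.1875 -2.8125 1.5000]
Step 6: x=[3.3594 12.1876 13.4844 20.5469] v=[-1.2188 3.5625 -3.4688 2.3438]
Max displacement = 3.0000

Answer: 3.0000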